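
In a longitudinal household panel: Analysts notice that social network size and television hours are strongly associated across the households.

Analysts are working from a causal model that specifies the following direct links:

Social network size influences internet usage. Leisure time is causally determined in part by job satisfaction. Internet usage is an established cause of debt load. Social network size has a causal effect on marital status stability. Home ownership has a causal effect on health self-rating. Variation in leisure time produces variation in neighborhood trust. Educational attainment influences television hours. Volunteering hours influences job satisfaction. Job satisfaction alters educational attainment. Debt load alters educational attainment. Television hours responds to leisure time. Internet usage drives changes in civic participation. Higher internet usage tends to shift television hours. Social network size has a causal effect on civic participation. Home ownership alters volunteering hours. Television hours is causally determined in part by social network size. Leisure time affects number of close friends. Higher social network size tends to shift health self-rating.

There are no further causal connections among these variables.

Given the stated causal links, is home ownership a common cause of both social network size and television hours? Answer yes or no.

no

Home ownership has no stated causal path to social network size. A confounder must cause both variables, so home ownership does not qualify.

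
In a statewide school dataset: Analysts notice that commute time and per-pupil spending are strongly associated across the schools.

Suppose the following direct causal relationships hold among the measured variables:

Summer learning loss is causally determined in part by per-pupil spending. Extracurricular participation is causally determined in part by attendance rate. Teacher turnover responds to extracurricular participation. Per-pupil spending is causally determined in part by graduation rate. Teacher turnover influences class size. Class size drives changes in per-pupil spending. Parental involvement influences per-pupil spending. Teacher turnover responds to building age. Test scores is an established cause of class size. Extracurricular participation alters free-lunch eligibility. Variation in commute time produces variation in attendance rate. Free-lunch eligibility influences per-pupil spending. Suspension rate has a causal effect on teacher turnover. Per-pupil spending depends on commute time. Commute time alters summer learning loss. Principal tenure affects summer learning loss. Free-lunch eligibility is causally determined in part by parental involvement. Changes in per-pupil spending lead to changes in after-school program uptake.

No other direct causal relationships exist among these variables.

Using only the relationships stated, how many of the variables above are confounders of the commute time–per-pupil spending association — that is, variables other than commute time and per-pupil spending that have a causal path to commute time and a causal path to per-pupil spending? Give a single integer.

0

No listed variable has a causal path to both commute time and per-pupil spending, so there are no common causes.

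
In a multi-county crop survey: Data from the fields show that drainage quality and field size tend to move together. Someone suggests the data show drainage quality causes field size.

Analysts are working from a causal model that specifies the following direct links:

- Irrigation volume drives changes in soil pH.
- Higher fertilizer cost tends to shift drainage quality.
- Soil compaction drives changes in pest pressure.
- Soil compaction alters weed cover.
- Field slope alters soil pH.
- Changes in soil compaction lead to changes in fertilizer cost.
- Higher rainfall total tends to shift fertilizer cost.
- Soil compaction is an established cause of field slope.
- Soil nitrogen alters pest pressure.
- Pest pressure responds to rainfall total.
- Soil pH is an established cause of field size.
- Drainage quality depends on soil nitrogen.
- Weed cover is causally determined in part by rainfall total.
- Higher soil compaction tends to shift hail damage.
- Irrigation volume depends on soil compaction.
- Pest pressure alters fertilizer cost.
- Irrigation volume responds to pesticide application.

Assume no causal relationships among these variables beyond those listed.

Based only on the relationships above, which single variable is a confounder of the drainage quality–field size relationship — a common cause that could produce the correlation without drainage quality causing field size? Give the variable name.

soil compaction

Soil compaction has a causal path to drainage quality (soil compaction → fertilizer cost → drainage quality) and a separate causal path to field size (soil compaction → irrigation volume → soil pH → field size), so it is a common cause of both.
No stated relationship gives drainage quality a causal route to field size, so the correlation is explained by the shared upstream cause rather than a direct effect.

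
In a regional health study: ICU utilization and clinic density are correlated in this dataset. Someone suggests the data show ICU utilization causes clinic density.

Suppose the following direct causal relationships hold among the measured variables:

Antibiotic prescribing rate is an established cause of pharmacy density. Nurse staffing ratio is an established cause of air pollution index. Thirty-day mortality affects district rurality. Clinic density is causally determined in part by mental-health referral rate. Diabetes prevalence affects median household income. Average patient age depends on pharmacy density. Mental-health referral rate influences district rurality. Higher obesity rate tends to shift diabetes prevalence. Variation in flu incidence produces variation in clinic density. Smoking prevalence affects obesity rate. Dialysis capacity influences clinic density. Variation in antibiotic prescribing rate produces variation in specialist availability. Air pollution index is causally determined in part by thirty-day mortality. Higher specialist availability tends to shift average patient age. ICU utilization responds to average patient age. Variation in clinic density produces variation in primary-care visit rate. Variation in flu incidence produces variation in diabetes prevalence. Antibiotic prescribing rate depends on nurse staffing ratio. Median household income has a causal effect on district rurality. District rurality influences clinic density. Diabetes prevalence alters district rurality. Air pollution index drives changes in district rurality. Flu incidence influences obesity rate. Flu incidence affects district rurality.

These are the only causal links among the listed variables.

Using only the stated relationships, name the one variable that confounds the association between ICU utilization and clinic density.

Nurse staffing ratio has a causal path to ICU utilization (nurse staffing ratio → antibiotic prescribing rate → pharmacy density → average patient age → ICU utilization) and a separate causal path to clinic density (nurse staffing ratio → air pollution index → district rurality → clinic density), so it is a common cause of both.
No stated relationship gives ICU utilization a causal route to clinic density, so the correlation is explained by the shared upstream cause rather than a direct effect.

nurse staffing ratio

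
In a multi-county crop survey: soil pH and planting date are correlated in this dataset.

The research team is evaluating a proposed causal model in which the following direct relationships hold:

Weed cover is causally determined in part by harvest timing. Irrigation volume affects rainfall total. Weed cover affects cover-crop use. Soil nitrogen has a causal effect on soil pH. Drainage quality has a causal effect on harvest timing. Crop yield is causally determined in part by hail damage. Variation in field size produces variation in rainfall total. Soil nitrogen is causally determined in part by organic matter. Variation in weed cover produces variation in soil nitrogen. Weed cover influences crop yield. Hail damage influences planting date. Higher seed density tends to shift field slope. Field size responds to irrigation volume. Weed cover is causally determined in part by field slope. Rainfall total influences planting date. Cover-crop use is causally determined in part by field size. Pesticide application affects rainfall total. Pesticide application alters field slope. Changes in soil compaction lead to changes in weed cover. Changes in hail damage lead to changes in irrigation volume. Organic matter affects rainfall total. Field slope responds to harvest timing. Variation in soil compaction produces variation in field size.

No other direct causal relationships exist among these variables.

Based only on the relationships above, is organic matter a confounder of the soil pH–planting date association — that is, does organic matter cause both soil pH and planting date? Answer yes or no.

yes

Organic matter has a causal path to soil pH (organic matter → soil nitrogen → soil pH) and to planting date (organic matter → rainfall total → planting date), so it is a common cause of both — a confounder.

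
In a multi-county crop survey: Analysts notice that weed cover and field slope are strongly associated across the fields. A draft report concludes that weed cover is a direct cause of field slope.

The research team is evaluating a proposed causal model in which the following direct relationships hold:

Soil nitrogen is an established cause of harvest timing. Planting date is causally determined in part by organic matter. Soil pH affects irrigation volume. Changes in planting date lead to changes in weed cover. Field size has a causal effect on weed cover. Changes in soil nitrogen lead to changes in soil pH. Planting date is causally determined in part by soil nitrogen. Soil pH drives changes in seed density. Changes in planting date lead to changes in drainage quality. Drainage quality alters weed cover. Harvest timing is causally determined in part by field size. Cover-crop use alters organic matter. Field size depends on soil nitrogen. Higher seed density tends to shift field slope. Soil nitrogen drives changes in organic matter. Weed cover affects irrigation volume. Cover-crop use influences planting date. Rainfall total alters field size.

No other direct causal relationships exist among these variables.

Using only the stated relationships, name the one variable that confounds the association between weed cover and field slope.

Soil nitrogen has a causal path to weed cover (soil nitrogen → planting date → weed cover) and a separate causal path to field slope (soil nitrogen → soil pH → seed density → field slope), so it is a common cause of both.
No stated relationship gives weed cover a causal route to field slope, so the correlation is explained by the shared upstream cause rather than a direct effect.

soil nitrogen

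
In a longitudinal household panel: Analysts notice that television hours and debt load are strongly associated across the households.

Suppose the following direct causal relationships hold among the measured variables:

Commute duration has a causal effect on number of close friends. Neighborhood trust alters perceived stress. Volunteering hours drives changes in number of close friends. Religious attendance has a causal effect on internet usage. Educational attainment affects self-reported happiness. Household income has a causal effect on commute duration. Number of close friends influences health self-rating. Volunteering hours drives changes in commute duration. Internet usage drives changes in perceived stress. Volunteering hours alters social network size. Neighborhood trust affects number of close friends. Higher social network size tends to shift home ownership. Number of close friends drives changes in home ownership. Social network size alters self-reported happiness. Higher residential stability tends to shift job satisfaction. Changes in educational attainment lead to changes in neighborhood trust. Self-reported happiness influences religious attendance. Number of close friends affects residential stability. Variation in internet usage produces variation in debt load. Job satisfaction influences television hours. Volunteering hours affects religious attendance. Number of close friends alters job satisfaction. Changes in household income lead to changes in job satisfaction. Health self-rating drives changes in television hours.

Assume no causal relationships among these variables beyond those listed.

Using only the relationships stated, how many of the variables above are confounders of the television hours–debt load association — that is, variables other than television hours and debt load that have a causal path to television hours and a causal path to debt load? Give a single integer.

2

The common causes are: educational attainment (to television hours via educational attainment → neighborhood trust → number of close friends → job satisfaction → television hours; to debt load via educational attainment → self-reported happiness → religious attendance → internet usage → debt load); volunteering hours (to television hours via volunteering hours → number of close friends → job satisfaction → television hours; to debt load via volunteering hours → religious attendance → internet usage → debt load).
Every other variable lacks a causal path to at least one of television hours and debt load.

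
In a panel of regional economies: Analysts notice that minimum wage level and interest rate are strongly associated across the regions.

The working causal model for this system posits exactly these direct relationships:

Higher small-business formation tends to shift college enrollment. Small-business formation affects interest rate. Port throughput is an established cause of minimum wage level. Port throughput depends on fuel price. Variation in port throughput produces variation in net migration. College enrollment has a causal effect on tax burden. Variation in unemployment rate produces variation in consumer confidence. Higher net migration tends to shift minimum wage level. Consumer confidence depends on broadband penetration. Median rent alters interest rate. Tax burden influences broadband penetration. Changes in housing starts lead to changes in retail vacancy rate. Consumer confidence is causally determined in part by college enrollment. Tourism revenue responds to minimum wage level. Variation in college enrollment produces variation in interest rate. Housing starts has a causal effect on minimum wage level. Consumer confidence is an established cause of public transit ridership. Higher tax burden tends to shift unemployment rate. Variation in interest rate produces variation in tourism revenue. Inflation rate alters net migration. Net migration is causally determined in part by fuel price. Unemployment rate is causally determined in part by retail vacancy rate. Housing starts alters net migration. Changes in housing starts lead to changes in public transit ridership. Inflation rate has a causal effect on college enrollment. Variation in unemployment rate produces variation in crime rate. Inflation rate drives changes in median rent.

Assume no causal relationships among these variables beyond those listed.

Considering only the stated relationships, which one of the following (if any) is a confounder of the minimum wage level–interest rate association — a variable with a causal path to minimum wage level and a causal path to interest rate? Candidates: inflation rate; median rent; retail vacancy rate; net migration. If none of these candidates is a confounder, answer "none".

Inflation rate causes minimum wage level (inflation rate → net migration → minimum wage level) and also causes interest rate (inflation rate → college enrollment → interest rate); it is a common cause of both.
Each of the other candidates lacks a causal path to at least one of minimum wage level and interest rate, so they do not confound the relationship.

inflation rate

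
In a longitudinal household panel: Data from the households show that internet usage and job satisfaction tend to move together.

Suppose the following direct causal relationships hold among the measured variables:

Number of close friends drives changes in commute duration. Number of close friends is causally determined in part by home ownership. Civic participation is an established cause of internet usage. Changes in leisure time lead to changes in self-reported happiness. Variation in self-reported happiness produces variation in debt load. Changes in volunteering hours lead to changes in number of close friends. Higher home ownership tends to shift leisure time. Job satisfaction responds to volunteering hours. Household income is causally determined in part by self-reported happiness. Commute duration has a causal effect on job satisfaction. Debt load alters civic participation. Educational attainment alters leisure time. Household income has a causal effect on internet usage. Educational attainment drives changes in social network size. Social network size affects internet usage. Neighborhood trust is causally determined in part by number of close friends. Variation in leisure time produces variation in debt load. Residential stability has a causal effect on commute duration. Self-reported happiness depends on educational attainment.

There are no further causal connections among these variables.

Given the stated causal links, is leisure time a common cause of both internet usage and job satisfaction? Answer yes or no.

no

Leisure time has no stated causal path to job satisfaction. A confounder must cause both variables, so leisure time does not qualify.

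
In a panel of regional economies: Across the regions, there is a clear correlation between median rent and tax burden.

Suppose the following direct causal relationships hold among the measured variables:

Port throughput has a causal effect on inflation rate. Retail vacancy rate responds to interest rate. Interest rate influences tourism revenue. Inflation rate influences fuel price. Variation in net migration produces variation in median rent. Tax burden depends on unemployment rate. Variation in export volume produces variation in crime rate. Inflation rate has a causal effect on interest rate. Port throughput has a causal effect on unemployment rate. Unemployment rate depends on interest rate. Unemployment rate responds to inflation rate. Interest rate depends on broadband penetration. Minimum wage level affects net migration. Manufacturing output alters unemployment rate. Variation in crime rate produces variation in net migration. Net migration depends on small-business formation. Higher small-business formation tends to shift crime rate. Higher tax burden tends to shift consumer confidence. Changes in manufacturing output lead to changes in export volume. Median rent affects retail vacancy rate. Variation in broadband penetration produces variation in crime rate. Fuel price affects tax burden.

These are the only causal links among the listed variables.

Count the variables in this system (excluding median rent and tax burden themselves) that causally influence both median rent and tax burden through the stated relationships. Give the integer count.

The common causes are: broadband penetration (to median rent via broadband penetration → crime rate → net migration → median rent; to tax burden via broadband penetration → interest rate → unemployment rate → tax burden); manufacturing output (to median rent via manufacturing output → export volume → crime rate → net migration → median rent; to tax burden via manufacturing output → unemployment rate → tax burden).
Every other variable lacks a causal path to at least one of median rent and tax burden.

2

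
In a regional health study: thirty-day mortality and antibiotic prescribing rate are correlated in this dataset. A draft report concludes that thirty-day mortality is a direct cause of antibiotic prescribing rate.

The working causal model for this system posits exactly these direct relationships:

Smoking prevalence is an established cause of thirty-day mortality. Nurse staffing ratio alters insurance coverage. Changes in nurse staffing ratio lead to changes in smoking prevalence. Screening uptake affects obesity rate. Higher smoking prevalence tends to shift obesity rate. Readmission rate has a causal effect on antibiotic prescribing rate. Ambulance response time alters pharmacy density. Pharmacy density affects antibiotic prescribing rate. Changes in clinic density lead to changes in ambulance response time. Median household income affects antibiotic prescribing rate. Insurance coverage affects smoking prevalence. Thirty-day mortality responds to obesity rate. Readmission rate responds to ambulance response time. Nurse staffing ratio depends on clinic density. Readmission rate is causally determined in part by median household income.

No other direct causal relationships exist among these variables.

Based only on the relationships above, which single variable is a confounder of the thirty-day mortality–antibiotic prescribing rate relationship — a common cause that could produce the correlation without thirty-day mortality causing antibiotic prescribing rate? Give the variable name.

Clinic density has a causal path to thirty-day mortality (clinic density → nurse staffing ratio → smoking prevalence → thirty-day mortality) and a separate causal path to antibiotic prescribing rate (clinic density → ambulance response time → pharmacy density → antibiotic prescribing rate), so it is a common cause of both.
No stated relationship gives thirty-day mortality a causal route to antibiotic prescribing rate, so the correlation is explained by the shared upstream cause rather than a direct effect.

clinic density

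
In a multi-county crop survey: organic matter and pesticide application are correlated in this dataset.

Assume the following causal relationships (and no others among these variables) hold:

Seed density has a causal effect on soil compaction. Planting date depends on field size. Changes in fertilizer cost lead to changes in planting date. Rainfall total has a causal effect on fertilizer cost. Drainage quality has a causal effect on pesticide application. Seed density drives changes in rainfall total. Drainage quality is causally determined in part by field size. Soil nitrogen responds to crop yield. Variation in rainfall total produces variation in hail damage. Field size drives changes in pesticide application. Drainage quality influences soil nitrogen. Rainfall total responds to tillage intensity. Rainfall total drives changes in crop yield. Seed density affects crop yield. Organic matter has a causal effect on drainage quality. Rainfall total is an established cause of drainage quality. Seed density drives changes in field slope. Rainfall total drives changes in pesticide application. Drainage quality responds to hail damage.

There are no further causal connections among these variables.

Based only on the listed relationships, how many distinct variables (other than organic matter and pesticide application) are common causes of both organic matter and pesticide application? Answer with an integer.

No listed variable has a causal path to both organic matter and pesticide application, so there are no common causes.

0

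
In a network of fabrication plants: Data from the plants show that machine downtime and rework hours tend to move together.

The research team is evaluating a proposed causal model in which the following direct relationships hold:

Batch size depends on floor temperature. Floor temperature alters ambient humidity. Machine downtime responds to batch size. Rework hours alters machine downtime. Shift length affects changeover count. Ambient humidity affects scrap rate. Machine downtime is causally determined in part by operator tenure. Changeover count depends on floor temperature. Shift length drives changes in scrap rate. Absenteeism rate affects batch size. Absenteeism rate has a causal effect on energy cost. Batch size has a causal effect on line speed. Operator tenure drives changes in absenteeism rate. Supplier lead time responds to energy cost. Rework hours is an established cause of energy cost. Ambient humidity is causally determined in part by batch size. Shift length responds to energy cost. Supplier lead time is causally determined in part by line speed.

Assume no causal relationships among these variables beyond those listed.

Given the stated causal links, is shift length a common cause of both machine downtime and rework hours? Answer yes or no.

Shift length has no stated causal path to either machine downtime or rework hours. A confounder must cause both variables, so shift length does not qualify.

no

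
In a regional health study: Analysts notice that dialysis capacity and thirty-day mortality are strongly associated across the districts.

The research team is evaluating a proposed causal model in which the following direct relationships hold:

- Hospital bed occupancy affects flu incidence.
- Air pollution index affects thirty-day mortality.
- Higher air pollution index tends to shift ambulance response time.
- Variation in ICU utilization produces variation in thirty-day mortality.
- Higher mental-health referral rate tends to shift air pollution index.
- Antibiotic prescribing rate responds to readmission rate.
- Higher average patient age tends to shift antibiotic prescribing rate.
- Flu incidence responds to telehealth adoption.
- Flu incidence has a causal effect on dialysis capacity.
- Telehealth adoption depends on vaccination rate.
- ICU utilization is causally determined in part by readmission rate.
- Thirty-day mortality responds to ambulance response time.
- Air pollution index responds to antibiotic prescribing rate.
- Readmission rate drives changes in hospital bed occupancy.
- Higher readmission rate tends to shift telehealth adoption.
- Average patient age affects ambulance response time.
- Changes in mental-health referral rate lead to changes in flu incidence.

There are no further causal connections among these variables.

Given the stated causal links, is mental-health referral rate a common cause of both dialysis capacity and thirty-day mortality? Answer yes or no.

Mental-health referral rate has a causal path to dialysis capacity (mental-health referral rate → flu incidence → dialysis capacity) and to thirty-day mortality (mental-health referral rate → air pollution index → thirty-day mortality), so it is a common cause of both — a confounder.

yes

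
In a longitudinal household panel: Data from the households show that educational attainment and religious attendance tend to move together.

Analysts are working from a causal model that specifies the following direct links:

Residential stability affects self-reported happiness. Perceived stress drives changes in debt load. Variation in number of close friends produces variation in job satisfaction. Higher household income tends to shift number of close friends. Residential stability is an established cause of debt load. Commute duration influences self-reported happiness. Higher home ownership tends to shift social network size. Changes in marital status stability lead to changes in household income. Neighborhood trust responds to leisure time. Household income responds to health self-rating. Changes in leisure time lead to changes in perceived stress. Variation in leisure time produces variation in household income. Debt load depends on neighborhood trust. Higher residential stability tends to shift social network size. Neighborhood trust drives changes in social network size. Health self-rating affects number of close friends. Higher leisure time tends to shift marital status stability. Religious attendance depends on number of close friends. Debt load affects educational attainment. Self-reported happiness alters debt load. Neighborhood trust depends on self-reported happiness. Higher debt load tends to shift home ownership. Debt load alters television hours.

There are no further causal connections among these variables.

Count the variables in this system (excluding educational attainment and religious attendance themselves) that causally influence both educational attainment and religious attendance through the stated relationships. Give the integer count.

1

The common causes are: leisure time (to educational attainment via leisure time → perceived stress → debt load → educational attainment; to religious attendance via leisure time → household income → number of close friends → religious attendance).
Every other variable lacks a causal path to at least one of educational attainment and religious attendance.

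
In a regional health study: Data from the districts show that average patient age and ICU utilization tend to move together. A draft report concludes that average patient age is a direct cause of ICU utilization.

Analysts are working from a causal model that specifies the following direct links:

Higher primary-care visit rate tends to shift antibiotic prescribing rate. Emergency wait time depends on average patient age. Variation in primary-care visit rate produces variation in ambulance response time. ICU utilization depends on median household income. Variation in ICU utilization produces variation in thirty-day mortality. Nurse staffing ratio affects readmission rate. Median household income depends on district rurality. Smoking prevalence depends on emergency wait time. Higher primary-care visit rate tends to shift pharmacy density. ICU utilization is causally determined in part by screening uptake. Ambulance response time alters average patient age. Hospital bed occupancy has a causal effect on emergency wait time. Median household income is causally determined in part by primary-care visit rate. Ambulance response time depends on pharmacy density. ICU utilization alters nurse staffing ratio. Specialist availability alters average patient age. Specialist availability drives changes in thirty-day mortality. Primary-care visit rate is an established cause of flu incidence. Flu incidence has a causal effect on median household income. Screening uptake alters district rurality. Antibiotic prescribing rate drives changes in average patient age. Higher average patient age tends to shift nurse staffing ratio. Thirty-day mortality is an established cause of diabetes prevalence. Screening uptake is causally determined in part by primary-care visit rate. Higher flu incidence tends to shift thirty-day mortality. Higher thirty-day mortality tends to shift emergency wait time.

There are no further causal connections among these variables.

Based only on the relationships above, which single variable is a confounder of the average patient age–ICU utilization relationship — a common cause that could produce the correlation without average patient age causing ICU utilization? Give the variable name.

primary-care visit rate

Primary-care visit rate has a causal path to average patient age (primary-care visit rate → ambulance response time → average patient age) and a separate causal path to ICU utilization (primary-care visit rate → median household income → ICU utilization), so it is a common cause of both.
No stated relationship gives average patient age a causal route to ICU utilization, so the correlation is explained by the shared upstream cause rather than a direct effect.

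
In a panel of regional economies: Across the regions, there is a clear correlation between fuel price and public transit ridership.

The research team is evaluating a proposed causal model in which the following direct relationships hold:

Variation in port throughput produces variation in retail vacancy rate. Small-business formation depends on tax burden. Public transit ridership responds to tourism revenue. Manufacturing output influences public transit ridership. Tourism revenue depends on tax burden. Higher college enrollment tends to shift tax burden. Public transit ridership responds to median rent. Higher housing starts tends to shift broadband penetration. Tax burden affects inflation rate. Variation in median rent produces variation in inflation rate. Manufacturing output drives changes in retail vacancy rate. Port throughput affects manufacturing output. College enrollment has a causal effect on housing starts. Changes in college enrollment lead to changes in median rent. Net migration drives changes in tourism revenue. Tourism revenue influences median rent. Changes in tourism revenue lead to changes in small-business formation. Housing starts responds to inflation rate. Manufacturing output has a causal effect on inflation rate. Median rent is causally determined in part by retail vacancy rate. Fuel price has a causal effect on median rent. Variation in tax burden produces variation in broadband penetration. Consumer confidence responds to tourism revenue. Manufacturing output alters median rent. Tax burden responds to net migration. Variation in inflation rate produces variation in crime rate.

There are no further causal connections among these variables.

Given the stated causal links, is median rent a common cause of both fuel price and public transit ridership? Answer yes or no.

Median rent has no stated causal path to fuel price. A confounder must cause both variables, so median rent does not qualify.

no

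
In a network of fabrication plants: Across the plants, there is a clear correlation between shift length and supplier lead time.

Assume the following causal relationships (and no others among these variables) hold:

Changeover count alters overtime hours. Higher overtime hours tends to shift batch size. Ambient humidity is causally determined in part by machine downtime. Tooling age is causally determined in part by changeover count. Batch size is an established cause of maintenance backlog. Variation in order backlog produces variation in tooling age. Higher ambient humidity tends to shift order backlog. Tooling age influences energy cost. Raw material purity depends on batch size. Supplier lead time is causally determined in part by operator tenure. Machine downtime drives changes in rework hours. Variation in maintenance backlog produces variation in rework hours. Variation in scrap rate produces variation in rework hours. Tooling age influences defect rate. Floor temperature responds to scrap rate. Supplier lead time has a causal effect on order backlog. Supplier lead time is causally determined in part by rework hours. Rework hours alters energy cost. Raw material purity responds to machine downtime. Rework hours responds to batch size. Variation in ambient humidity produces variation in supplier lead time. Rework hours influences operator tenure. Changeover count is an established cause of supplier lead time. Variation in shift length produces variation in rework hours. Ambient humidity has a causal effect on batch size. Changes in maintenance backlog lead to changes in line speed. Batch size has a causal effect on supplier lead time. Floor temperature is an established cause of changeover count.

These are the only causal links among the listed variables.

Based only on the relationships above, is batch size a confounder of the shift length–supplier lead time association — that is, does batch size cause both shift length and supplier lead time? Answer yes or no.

no

Batch size has no stated causal path to shift length. A confounder must cause both variables, so batch size does not qualify.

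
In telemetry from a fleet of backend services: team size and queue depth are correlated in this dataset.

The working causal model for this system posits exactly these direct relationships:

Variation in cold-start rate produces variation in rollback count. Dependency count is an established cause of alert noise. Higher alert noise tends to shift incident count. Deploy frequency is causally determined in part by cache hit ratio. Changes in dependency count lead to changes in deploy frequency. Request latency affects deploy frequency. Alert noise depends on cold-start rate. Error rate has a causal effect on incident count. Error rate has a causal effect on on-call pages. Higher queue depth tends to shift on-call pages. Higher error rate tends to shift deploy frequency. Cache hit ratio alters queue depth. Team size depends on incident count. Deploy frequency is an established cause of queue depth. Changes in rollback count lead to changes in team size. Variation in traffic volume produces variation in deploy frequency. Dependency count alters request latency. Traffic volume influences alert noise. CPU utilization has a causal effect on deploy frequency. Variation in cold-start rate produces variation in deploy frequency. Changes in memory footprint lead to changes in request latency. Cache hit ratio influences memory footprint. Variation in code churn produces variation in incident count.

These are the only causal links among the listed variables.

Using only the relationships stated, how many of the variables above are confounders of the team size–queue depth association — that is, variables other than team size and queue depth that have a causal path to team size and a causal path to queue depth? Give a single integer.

The common causes are: cold-start rate (to team size via cold-start rate → rollback count → team size; to queue depth via cold-start rate → deploy frequency → queue depth); dependency count (to team size via dependency count → alert noise → incident count → team size; to queue depth via dependency count → deploy frequency → queue depth); error rate (to team size via error rate → incident count → team size; to queue depth via error rate → deploy frequency → queue depth); traffic volume (to team size via traffic volume → alert noise → incident count → team size; to queue depth via traffic volume → deploy frequency → queue depth).
Every other variable lacks a causal path to at least one of team size and queue depth.

4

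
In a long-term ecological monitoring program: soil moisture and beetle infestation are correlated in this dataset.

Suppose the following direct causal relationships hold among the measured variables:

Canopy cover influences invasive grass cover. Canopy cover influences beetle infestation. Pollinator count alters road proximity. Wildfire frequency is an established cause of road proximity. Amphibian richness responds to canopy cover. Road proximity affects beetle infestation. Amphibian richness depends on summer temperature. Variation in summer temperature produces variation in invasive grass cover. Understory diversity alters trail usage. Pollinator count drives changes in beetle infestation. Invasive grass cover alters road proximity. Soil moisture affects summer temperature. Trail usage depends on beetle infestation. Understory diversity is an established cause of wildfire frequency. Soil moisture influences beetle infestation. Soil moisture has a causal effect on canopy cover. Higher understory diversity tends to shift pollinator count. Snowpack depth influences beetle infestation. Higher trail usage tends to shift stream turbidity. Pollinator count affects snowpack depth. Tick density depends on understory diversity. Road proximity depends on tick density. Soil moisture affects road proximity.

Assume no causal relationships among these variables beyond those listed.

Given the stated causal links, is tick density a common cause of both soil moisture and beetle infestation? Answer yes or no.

Tick density has no stated causal path to soil moisture. A confounder must cause both variables, so tick density does not qualify.

no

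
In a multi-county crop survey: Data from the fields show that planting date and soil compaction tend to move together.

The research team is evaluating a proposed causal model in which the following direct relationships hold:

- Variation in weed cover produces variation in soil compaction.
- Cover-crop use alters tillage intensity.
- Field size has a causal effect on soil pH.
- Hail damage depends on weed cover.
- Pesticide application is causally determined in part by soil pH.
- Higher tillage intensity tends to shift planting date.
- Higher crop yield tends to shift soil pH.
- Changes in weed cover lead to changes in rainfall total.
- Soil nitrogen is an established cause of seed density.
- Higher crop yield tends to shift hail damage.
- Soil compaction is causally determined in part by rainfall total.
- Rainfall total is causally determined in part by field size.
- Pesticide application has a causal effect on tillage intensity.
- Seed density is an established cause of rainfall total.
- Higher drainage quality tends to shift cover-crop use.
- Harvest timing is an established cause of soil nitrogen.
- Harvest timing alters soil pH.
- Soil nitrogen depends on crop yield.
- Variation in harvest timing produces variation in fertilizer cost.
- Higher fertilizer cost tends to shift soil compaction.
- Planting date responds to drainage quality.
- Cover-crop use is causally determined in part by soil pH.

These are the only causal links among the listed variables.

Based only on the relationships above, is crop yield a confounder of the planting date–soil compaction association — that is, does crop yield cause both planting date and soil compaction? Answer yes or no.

Crop yield has a causal path to planting date (crop yield → soil pH → cover-crop use → tillage intensity → planting date) and to soil compaction (crop yield → soil nitrogen → seed density → rainfall total → soil compaction), so it is a common cause of both — a confounder.

yes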